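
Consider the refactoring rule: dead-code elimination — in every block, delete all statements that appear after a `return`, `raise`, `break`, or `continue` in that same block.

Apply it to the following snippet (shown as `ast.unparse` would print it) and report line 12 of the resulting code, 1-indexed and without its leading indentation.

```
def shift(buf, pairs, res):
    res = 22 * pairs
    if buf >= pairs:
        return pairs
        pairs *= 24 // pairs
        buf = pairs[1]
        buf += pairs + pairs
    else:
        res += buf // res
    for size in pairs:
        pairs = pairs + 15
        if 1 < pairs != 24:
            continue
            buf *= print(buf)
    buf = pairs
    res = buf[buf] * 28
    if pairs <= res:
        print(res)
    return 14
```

res = buf[buf] * 28

Transformed code:
def shift(buf, pairs, res):
    res = 22 * pairs
    if buf >= pairs:
        return pairs
    else:
        res += buf // res
    for size in pairs:
        pairs = pairs + 15
        if 1 < pairs != 24:
            continue
    buf = pairs
    res = buf[buf] * 28
    if pairs <= res:
        print(res)
    return 14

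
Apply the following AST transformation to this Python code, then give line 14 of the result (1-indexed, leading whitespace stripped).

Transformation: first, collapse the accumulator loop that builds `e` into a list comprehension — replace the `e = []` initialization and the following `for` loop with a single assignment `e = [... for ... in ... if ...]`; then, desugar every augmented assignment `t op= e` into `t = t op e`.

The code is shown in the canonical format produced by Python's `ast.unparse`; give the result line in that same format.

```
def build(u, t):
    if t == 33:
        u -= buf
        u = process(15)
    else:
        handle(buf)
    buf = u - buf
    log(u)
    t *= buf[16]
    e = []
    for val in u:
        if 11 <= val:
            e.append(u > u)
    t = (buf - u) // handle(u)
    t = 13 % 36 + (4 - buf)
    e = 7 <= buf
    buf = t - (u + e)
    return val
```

buf = t - (u + e)

Transformed code:
def build(u, t):
    if t == 33:
        u = u - buf
        u = process(15)
    else:
        handle(buf)
    buf = u - buf
    log(u)
    t = t * buf[16]
    e = [u > u for val in u if 11 <= val]
    t = (buf - u) // handle(u)
    t = 13 % 36 + (4 - buf)
    e = 7 <= buf
    buf = t - (u + e)
    return val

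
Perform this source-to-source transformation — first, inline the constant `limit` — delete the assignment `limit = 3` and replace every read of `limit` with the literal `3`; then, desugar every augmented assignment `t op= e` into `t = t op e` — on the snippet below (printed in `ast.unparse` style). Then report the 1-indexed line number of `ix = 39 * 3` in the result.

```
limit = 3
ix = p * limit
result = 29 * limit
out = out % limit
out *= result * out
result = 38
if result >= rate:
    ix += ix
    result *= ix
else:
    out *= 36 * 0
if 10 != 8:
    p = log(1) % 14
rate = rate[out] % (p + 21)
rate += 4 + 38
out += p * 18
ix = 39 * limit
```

16

Transformed code:
ix = p * 3
result = 29 * 3
out = out % 3
out = out * (result * out)
result = 38
if result >= rate:
    ix = ix + ix
    result = result * ix
else:
    out = out * (36 * 0)
if 10 != 8:
    p = log(1) % 14
rate = rate[out] % (p + 21)
rate = rate + (4 + 38)
out = out + p * 18
ix = 39 * 3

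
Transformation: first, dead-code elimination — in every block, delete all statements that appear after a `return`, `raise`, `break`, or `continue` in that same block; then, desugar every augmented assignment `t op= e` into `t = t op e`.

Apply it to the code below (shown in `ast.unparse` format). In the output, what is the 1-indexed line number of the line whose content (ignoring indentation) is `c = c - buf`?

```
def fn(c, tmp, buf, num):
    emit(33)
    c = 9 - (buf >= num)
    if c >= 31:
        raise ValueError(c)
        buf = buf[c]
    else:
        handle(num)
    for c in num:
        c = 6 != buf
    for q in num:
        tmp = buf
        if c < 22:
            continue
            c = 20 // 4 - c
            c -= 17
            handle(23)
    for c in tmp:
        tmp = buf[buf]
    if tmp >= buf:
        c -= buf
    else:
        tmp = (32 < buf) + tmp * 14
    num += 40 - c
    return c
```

17

Transformed code:
def fn(c, tmp, buf, num):
    emit(33)
    c = 9 - (buf >= num)
    if c >= 31:
        raise ValueError(c)
    else:
        handle(num)
    for c in num:
        c = 6 != buf
    for q in num:
        tmp = buf
        if c < 22:
            continue
    for c in tmp:
        tmp = buf[buf]
    if tmp >= buf:
        c = c - buf
    else:
        tmp = (32 < buf) + tmp * 14
    num = num + (40 - c)
    return c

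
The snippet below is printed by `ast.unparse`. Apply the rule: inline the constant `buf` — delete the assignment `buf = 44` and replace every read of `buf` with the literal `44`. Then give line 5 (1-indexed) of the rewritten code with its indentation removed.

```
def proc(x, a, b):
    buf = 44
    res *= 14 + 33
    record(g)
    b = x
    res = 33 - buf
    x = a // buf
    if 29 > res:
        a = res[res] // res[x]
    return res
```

res = 33 - 44

Transformed code:
def proc(x, a, b):
    res *= 14 + 33
    record(g)
    b = x
    res = 33 - 44
    x = a // 44
    if 29 > res:
        a = res[res] // res[x]
    return res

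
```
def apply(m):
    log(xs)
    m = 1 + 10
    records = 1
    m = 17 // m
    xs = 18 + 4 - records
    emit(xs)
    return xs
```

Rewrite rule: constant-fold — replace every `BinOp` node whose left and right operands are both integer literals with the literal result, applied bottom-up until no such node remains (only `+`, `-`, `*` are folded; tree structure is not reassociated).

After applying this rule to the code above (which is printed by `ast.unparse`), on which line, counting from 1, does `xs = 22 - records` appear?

6

Transformed code:
def apply(m):
    log(xs)
    m = 11
    records = 1
    m = 17 // m
    xs = 22 - records
    emit(xs)
    return xs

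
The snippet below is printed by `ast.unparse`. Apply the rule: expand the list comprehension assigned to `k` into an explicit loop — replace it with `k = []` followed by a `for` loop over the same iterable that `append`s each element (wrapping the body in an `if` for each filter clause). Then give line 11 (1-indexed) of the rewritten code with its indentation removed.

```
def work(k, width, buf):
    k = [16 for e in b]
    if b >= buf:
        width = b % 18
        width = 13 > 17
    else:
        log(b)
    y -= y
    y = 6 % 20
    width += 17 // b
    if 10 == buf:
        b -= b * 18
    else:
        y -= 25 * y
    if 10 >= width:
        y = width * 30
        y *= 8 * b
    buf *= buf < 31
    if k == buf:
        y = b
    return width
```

y = 6 % 20

Transformed code:
def work(k, width, buf):
    k = []
    for e in b:
        k.append(16)
    if b >= buf:
        width = b % 18
        width = 13 > 17
    else:
        log(b)
    y -= y
    y = 6 % 20
    width += 17 // b
    if 10 == buf:
        b -= b * 18
    else:
        y -= 25 * y
    if 10 >= width:
        y = width * 30
        y *= 8 * b
    buf *= buf < 31
    if k == buf:
        y = b
    return width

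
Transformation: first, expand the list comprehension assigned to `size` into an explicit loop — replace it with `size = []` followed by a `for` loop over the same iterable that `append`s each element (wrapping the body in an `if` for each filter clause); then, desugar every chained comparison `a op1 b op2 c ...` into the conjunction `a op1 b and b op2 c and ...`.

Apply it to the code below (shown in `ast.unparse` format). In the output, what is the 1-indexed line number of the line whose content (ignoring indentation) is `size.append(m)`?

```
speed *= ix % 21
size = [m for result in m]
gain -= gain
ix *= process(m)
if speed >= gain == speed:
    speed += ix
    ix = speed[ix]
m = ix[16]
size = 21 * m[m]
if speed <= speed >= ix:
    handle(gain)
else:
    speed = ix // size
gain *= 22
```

Transformed code:
speed *= ix % 21
size = []
for result in m:
    size.append(m)
gain -= gain
ix *= process(m)
if speed >= gain and gain == speed:
    speed += ix
    ix = speed[ix]
m = ix[16]
size = 21 * m[m]
if speed <= speed and speed >= ix:
    handle(gain)
else:
    speed = ix // size
gain *= 22

4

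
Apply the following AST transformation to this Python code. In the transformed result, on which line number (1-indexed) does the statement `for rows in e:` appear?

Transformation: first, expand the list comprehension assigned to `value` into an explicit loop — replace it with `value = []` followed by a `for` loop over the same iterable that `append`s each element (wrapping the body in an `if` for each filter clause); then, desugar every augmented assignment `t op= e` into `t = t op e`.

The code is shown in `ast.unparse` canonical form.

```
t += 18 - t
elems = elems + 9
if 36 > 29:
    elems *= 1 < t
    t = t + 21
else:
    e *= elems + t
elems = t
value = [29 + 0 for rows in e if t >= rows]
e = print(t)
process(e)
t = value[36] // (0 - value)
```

10

Transformed code:
t = t + (18 - t)
elems = elems + 9
if 36 > 29:
    elems = elems * (1 < t)
    t = t + 21
else:
    e = e * (elems + t)
elems = t
value = []
for rows in e:
    if t >= rows:
        value.append(29 + 0)
e = print(t)
process(e)
t = value[36] // (0 - value)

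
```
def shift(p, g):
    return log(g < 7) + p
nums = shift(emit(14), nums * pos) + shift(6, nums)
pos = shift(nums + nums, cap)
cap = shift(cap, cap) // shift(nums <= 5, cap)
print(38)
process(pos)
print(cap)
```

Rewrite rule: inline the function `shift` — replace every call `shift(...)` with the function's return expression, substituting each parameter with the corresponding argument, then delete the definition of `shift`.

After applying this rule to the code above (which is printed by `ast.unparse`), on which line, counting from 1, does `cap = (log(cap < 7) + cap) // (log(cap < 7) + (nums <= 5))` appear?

3

Transformed code:
nums = log(nums * pos < 7) + emit(14) + (log(nums < 7) + 6)
pos = log(cap < 7) + (nums + nums)
cap = (log(cap < 7) + cap) // (log(cap < 7) + (nums <= 5))
print(38)
process(pos)
print(cap)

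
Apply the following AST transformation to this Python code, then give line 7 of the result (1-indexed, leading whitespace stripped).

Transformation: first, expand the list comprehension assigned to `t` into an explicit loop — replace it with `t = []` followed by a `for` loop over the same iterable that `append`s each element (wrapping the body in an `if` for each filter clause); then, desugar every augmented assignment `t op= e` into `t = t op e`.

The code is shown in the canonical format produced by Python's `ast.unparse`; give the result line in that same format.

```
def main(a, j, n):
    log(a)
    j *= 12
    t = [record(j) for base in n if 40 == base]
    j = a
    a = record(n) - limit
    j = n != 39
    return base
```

Transformed code:
def main(a, j, n):
    log(a)
    j = j * 12
    t = []
    for base in n:
        if 40 == base:
            t.append(record(j))
    j = a
    a = record(n) - limit
    j = n != 39
    return base

t.append(record(j))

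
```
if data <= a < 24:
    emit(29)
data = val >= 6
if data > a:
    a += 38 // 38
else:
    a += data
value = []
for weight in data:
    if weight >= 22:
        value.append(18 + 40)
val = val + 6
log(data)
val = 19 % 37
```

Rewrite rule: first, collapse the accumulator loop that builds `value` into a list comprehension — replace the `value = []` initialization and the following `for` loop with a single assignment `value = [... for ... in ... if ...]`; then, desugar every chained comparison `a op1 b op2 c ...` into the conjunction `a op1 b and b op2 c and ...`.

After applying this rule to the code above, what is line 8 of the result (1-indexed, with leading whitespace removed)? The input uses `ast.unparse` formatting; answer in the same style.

value = [18 + 40 for weight in data if weight >= 22]

Transformed code:
if data <= a and a < 24:
    emit(29)
data = val >= 6
if data > a:
    a += 38 // 38
else:
    a += data
value = [18 + 40 for weight in data if weight >= 22]
val = val + 6
log(data)
val = 19 % 37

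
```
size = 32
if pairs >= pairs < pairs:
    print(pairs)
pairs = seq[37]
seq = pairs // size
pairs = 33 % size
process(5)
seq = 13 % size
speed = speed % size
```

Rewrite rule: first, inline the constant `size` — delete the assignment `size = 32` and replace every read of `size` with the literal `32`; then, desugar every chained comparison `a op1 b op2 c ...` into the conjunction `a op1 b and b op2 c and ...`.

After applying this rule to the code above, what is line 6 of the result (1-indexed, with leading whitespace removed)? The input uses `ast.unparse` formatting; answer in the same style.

Transformed code:
if pairs >= pairs and pairs < pairs:
    print(pairs)
pairs = seq[37]
seq = pairs // 32
pairs = 33 % 32
process(5)
seq = 13 % 32
speed = speed % 32

process(5)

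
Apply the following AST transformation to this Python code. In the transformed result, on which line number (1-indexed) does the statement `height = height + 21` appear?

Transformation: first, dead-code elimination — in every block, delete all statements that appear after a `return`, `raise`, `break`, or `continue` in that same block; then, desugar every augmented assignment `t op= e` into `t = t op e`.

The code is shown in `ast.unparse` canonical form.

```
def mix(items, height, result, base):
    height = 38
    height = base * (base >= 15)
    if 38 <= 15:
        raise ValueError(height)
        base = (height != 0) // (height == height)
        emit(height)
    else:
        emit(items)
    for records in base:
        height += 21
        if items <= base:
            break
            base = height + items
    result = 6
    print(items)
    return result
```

Transformed code:
def mix(items, height, result, base):
    height = 38
    height = base * (base >= 15)
    if 38 <= 15:
        raise ValueError(height)
    else:
        emit(items)
    for records in base:
        height = height + 21
        if items <= base:
            break
    result = 6
    print(items)
    return result

9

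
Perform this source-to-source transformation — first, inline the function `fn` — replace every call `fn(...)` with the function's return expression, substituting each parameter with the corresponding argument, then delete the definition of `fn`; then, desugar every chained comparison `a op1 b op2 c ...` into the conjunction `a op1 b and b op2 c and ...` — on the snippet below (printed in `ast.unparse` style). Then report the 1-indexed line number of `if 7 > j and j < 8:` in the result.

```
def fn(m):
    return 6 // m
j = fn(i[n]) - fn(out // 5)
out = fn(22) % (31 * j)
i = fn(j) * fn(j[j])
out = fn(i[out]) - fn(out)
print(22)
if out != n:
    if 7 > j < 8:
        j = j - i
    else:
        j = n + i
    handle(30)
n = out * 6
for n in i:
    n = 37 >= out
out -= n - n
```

7

Transformed code:
j = 6 // i[n] - 6 // (out // 5)
out = 6 // 22 % (31 * j)
i = 6 // j * (6 // j[j])
out = 6 // i[out] - 6 // out
print(22)
if out != n:
    if 7 > j and j < 8:
        j = j - i
    else:
        j = n + i
    handle(30)
n = out * 6
for n in i:
    n = 37 >= out
out -= n - n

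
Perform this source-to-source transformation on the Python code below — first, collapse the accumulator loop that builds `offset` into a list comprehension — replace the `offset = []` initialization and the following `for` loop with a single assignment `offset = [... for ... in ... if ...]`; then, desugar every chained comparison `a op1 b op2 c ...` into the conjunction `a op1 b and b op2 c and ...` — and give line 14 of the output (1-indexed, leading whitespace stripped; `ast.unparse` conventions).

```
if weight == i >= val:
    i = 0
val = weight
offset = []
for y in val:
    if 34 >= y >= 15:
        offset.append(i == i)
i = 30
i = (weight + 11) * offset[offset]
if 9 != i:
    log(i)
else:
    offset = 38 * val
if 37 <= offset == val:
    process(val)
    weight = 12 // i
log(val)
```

log(val)

Transformed code:
if weight == i and i >= val:
    i = 0
val = weight
offset = [i == i for y in val if 34 >= y and y >= 15]
i = 30
i = (weight + 11) * offset[offset]
if 9 != i:
    log(i)
else:
    offset = 38 * val
if 37 <= offset and offset == val:
    process(val)
    weight = 12 // i
log(val)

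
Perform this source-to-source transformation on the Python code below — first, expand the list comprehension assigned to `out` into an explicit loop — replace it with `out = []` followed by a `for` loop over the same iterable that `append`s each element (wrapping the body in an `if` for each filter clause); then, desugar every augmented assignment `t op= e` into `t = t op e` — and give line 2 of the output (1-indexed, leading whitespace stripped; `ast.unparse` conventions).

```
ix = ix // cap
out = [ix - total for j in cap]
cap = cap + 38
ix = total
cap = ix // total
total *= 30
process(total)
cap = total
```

out = []

Transformed code:
ix = ix // cap
out = []
for j in cap:
    out.append(ix - total)
cap = cap + 38
ix = total
cap = ix // total
total = total * 30
process(total)
cap = total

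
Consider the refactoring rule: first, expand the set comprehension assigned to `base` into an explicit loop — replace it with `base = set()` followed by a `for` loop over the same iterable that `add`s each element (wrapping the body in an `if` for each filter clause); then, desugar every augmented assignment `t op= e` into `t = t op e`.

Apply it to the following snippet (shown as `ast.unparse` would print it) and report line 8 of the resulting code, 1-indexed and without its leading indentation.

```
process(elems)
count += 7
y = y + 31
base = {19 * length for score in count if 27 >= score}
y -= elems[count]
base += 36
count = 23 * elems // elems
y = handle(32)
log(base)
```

Transformed code:
process(elems)
count = count + 7
y = y + 31
base = set()
for score in count:
    if 27 >= score:
        base.add(19 * length)
y = y - elems[count]
base = base + 36
count = 23 * elems // elems
y = handle(32)
log(base)

y = y - elems[count]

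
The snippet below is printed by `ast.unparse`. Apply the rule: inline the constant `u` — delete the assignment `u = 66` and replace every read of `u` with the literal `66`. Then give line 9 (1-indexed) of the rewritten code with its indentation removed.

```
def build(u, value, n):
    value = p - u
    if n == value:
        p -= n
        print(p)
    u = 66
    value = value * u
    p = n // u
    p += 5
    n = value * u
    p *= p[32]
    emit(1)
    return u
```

Transformed code:
def build(u, value, n):
    value = p - 66
    if n == value:
        p -= n
        print(p)
    value = value * 66
    p = n // 66
    p += 5
    n = value * 66
    p *= p[32]
    emit(1)
    return 66

n = value * 66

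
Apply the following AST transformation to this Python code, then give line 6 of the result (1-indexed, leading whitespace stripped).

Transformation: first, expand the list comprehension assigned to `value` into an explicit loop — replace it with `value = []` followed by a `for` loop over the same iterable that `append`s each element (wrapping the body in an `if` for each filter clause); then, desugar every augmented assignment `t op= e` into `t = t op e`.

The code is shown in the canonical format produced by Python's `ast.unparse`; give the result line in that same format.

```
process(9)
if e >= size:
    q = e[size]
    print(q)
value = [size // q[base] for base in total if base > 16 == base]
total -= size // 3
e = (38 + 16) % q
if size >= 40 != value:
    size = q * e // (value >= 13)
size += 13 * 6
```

Transformed code:
process(9)
if e >= size:
    q = e[size]
    print(q)
value = []
for base in total:
    if base > 16 == base:
        value.append(size // q[base])
total = total - size // 3
e = (38 + 16) % q
if size >= 40 != value:
    size = q * e // (value >= 13)
size = size + 13 * 6

for base in total:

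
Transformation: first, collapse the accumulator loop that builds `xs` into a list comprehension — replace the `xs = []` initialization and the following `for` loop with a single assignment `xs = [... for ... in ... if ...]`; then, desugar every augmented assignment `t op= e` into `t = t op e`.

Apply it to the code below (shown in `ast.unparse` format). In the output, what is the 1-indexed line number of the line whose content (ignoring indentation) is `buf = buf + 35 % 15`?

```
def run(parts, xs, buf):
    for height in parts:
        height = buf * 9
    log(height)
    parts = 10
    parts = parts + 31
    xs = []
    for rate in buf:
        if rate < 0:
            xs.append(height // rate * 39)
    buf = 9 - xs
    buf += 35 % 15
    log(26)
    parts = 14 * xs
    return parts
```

9

Transformed code:
def run(parts, xs, buf):
    for height in parts:
        height = buf * 9
    log(height)
    parts = 10
    parts = parts + 31
    xs = [height // rate * 39 for rate in buf if rate < 0]
    buf = 9 - xs
    buf = buf + 35 % 15
    log(26)
    parts = 14 * xs
    return parts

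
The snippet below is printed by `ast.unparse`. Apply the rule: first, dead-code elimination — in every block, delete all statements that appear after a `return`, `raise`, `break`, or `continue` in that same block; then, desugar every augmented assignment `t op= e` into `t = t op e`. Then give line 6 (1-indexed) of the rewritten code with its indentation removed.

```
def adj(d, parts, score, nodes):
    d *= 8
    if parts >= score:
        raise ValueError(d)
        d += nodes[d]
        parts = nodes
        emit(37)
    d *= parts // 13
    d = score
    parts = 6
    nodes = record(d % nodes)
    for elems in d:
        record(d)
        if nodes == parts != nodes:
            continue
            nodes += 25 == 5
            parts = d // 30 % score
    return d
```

d = score

Transformed code:
def adj(d, parts, score, nodes):
    d = d * 8
    if parts >= score:
        raise ValueError(d)
    d = d * (parts // 13)
    d = score
    parts = 6
    nodes = record(d % nodes)
    for elems in d:
        record(d)
        if nodes == parts != nodes:
            continue
    return d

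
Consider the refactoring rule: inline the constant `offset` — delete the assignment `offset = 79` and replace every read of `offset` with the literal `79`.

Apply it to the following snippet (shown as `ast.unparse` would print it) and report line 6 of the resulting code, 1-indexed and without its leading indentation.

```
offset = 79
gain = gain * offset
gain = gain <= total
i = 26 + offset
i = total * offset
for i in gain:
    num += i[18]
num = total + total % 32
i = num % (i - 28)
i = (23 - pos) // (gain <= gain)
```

Transformed code:
gain = gain * 79
gain = gain <= total
i = 26 + 79
i = total * 79
for i in gain:
    num += i[18]
num = total + total % 32
i = num % (i - 28)
i = (23 - pos) // (gain <= gain)

num += i[18]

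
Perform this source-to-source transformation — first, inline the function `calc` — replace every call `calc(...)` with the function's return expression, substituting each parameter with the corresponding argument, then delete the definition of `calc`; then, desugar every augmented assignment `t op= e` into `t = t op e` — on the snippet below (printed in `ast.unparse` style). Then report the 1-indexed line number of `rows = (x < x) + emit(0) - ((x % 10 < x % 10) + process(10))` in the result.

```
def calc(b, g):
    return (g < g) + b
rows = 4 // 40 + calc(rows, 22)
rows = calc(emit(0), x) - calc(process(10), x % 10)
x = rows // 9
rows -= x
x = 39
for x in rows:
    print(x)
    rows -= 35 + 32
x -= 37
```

2

Transformed code:
rows = 4 // 40 + ((22 < 22) + rows)
rows = (x < x) + emit(0) - ((x % 10 < x % 10) + process(10))
x = rows // 9
rows = rows - x
x = 39
for x in rows:
    print(x)
    rows = rows - (35 + 32)
x = x - 37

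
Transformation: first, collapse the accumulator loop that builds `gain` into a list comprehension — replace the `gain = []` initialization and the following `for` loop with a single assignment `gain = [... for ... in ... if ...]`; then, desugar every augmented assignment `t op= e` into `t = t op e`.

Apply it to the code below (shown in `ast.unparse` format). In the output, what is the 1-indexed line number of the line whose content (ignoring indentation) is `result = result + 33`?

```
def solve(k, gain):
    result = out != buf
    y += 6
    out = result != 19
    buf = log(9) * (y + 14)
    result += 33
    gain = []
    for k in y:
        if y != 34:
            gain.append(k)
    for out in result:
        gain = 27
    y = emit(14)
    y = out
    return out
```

6

Transformed code:
def solve(k, gain):
    result = out != buf
    y = y + 6
    out = result != 19
    buf = log(9) * (y + 14)
    result = result + 33
    gain = [k for k in y if y != 34]
    for out in result:
        gain = 27
    y = emit(14)
    y = out
    return out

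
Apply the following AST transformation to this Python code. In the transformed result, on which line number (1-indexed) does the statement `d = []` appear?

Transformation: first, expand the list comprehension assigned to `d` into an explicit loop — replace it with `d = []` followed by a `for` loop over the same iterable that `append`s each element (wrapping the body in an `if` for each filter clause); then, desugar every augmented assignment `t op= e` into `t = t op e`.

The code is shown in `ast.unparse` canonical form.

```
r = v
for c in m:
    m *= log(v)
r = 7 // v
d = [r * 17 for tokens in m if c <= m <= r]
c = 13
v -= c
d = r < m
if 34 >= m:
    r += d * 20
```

Transformed code:
r = v
for c in m:
    m = m * log(v)
r = 7 // v
d = []
for tokens in m:
    if c <= m <= r:
        d.append(r * 17)
c = 13
v = v - c
d = r < m
if 34 >= m:
    r = r + d * 20

5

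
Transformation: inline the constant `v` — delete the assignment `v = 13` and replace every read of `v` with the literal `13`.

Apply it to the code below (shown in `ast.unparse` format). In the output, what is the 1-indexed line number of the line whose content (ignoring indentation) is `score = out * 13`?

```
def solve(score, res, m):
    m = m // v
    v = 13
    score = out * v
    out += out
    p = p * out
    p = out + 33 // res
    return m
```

3

Transformed code:
def solve(score, res, m):
    m = m // 13
    score = out * 13
    out += out
    p = p * out
    p = out + 33 // res
    return m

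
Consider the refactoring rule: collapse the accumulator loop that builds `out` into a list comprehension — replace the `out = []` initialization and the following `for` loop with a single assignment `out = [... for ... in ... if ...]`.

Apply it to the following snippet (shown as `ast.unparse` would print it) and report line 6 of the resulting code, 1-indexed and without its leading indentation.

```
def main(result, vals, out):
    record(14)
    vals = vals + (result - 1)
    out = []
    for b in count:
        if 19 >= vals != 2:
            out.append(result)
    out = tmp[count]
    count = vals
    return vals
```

Transformed code:
def main(result, vals, out):
    record(14)
    vals = vals + (result - 1)
    out = [result for b in count if 19 >= vals != 2]
    out = tmp[count]
    count = vals
    return vals

count = vals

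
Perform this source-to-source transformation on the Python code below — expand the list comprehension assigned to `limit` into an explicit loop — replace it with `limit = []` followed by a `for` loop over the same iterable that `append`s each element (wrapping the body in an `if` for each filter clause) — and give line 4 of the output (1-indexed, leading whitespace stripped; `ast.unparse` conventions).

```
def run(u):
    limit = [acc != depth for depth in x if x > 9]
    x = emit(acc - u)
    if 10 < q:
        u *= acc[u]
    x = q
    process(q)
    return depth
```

Transformed code:
def run(u):
    limit = []
    for depth in x:
        if x > 9:
            limit.append(acc != depth)
    x = emit(acc - u)
    if 10 < q:
        u *= acc[u]
    x = q
    process(q)
    return depth

if x > 9:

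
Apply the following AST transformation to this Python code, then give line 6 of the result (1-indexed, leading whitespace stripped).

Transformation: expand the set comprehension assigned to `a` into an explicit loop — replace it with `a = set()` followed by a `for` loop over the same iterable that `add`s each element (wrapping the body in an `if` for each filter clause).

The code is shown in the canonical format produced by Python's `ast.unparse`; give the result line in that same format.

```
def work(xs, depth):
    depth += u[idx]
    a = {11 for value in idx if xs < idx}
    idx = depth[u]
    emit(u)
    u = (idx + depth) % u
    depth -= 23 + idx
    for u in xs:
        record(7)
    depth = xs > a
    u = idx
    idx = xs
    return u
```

a.add(11)

Transformed code:
def work(xs, depth):
    depth += u[idx]
    a = set()
    for value in idx:
        if xs < idx:
            a.add(11)
    idx = depth[u]
    emit(u)
    u = (idx + depth) % u
    depth -= 23 + idx
    for u in xs:
        record(7)
    depth = xs > a
    u = idx
    idx = xs
    return u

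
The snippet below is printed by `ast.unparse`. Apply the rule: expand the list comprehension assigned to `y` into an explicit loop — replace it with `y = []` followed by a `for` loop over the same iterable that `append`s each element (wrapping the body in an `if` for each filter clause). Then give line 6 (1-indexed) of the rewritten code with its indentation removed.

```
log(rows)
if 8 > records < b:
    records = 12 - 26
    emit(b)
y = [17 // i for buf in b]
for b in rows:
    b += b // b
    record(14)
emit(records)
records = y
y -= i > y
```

Transformed code:
log(rows)
if 8 > records < b:
    records = 12 - 26
    emit(b)
y = []
for buf in b:
    y.append(17 // i)
for b in rows:
    b += b // b
    record(14)
emit(records)
records = y
y -= i > y

for buf in b:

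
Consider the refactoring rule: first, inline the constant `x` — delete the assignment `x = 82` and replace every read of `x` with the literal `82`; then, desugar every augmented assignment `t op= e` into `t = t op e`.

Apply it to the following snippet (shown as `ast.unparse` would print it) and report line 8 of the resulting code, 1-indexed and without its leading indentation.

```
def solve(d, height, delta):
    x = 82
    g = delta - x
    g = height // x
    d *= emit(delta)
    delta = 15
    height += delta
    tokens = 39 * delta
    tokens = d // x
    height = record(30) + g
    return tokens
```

tokens = d // 82

Transformed code:
def solve(d, height, delta):
    g = delta - 82
    g = height // 82
    d = d * emit(delta)
    delta = 15
    height = height + delta
    tokens = 39 * delta
    tokens = d // 82
    height = record(30) + g
    return tokens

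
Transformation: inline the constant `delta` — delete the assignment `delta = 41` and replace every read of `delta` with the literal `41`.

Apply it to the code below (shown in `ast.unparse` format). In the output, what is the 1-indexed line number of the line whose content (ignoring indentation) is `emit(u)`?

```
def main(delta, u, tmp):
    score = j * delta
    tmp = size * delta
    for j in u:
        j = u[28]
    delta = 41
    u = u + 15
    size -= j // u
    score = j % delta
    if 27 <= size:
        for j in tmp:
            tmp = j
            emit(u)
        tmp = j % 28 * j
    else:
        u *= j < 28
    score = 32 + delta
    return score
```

Transformed code:
def main(delta, u, tmp):
    score = j * 41
    tmp = size * 41
    for j in u:
        j = u[28]
    u = u + 15
    size -= j // u
    score = j % 41
    if 27 <= size:
        for j in tmp:
            tmp = j
            emit(u)
        tmp = j % 28 * j
    else:
        u *= j < 28
    score = 32 + 41
    return score

12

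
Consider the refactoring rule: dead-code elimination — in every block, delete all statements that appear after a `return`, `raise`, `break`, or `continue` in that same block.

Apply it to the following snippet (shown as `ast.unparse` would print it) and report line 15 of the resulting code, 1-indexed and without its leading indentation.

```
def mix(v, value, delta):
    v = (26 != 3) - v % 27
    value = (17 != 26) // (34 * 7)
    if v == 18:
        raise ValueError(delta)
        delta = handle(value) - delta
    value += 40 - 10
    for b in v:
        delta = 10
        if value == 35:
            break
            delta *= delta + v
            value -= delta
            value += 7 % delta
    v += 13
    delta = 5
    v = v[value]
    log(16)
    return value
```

return value

Transformed code:
def mix(v, value, delta):
    v = (26 != 3) - v % 27
    value = (17 != 26) // (34 * 7)
    if v == 18:
        raise ValueError(delta)
    value += 40 - 10
    for b in v:
        delta = 10
        if value == 35:
            break
    v += 13
    delta = 5
    v = v[value]
    log(16)
    return value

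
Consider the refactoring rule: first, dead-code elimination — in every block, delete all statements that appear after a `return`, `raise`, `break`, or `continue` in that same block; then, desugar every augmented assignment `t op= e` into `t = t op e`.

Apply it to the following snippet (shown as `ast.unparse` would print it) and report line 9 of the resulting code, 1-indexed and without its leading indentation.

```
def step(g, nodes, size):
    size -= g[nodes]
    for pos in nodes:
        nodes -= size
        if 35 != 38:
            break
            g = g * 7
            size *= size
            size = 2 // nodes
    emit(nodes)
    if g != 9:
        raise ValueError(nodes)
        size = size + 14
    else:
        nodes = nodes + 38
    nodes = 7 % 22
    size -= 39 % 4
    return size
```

Transformed code:
def step(g, nodes, size):
    size = size - g[nodes]
    for pos in nodes:
        nodes = nodes - size
        if 35 != 38:
            break
    emit(nodes)
    if g != 9:
        raise ValueError(nodes)
    else:
        nodes = nodes + 38
    nodes = 7 % 22
    size = size - 39 % 4
    return size

raise ValueError(nodes)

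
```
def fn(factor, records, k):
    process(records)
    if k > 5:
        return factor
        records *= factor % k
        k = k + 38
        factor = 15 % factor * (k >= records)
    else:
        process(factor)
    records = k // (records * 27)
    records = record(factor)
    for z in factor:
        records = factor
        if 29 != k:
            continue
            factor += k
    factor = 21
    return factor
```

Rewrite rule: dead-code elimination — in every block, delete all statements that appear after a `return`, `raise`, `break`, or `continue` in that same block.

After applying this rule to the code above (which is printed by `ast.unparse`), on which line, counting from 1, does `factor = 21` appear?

13

Transformed code:
def fn(factor, records, k):
    process(records)
    if k > 5:
        return factor
    else:
        process(factor)
    records = k // (records * 27)
    records = record(factor)
    for z in factor:
        records = factor
        if 29 != k:
            continue
    factor = 21
    return factor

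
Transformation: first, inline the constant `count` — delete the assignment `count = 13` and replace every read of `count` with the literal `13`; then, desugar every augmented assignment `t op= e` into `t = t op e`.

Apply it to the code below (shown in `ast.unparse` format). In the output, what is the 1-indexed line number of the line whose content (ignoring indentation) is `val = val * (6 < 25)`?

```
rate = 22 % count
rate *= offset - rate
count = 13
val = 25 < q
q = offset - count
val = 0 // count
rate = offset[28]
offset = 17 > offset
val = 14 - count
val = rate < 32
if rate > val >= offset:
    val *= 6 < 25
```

11

Transformed code:
rate = 22 % 13
rate = rate * (offset - rate)
val = 25 < q
q = offset - 13
val = 0 // 13
rate = offset[28]
offset = 17 > offset
val = 14 - 13
val = rate < 32
if rate > val >= offset:
    val = val * (6 < 25)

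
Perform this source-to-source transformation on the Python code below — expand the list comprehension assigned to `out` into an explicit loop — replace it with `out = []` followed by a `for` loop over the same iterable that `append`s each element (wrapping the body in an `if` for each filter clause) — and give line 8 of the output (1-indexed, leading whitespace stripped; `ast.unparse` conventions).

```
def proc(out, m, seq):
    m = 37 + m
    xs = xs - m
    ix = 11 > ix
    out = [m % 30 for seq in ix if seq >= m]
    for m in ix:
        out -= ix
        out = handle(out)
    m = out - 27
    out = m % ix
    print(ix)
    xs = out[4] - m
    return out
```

Transformed code:
def proc(out, m, seq):
    m = 37 + m
    xs = xs - m
    ix = 11 > ix
    out = []
    for seq in ix:
        if seq >= m:
            out.append(m % 30)
    for m in ix:
        out -= ix
        out = handle(out)
    m = out - 27
    out = m % ix
    print(ix)
    xs = out[4] - m
    return out

out.append(m % 30)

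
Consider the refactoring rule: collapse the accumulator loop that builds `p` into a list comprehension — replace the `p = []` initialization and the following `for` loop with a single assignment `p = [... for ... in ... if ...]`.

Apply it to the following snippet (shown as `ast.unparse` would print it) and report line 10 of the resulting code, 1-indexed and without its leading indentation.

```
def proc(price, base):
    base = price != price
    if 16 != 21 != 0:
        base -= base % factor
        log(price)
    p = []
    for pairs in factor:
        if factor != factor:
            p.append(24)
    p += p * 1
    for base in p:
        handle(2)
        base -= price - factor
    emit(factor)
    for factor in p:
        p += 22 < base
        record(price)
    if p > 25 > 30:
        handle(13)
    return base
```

Transformed code:
def proc(price, base):
    base = price != price
    if 16 != 21 != 0:
        base -= base % factor
        log(price)
    p = [24 for pairs in factor if factor != factor]
    p += p * 1
    for base in p:
        handle(2)
        base -= price - factor
    emit(factor)
    for factor in p:
        p += 22 < base
        record(price)
    if p > 25 > 30:
        handle(13)
    return base

base -= price - factor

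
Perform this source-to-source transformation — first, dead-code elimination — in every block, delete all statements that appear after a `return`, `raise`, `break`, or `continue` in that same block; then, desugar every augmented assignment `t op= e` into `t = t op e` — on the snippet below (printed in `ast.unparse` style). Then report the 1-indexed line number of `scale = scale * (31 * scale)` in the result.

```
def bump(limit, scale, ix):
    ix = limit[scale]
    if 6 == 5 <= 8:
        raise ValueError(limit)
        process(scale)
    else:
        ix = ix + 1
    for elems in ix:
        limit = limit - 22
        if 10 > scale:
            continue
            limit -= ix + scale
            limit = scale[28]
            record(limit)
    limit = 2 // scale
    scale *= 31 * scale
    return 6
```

12

Transformed code:
def bump(limit, scale, ix):
    ix = limit[scale]
    if 6 == 5 <= 8:
        raise ValueError(limit)
    else:
        ix = ix + 1
    for elems in ix:
        limit = limit - 22
        if 10 > scale:
            continue
    limit = 2 // scale
    scale = scale * (31 * scale)
    return 6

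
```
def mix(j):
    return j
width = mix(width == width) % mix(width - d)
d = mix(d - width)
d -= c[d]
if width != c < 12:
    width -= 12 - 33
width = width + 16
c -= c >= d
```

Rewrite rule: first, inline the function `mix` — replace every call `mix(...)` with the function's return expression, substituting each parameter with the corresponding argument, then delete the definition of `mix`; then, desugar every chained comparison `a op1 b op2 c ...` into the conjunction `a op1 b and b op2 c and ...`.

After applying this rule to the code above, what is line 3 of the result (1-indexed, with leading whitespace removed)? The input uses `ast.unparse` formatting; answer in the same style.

Transformed code:
width = (width == width) % (width - d)
d = d - width
d -= c[d]
if width != c and c < 12:
    width -= 12 - 33
width = width + 16
c -= c >= d

d -= c[d]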